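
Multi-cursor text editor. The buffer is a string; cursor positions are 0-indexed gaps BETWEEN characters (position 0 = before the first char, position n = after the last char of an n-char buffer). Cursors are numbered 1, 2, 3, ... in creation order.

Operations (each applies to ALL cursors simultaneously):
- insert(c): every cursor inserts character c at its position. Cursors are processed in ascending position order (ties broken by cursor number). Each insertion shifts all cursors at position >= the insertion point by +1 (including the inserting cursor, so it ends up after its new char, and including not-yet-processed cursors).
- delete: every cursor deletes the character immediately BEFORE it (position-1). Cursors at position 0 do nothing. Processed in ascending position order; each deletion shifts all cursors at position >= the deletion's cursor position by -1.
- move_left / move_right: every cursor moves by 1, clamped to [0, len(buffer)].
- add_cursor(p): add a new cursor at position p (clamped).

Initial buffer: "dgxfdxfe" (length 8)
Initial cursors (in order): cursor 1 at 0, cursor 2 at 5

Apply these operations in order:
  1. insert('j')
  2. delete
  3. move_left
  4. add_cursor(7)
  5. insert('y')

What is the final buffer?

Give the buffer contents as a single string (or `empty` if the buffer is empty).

Answer: ydgxfydxfye

Derivation:
After op 1 (insert('j')): buffer="jdgxfdjxfe" (len 10), cursors c1@1 c2@7, authorship 1.....2...
After op 2 (delete): buffer="dgxfdxfe" (len 8), cursors c1@0 c2@5, authorship ........
After op 3 (move_left): buffer="dgxfdxfe" (len 8), cursors c1@0 c2@4, authorship ........
After op 4 (add_cursor(7)): buffer="dgxfdxfe" (len 8), cursors c1@0 c2@4 c3@7, authorship ........
After op 5 (insert('y')): buffer="ydgxfydxfye" (len 11), cursors c1@1 c2@6 c3@10, authorship 1....2...3.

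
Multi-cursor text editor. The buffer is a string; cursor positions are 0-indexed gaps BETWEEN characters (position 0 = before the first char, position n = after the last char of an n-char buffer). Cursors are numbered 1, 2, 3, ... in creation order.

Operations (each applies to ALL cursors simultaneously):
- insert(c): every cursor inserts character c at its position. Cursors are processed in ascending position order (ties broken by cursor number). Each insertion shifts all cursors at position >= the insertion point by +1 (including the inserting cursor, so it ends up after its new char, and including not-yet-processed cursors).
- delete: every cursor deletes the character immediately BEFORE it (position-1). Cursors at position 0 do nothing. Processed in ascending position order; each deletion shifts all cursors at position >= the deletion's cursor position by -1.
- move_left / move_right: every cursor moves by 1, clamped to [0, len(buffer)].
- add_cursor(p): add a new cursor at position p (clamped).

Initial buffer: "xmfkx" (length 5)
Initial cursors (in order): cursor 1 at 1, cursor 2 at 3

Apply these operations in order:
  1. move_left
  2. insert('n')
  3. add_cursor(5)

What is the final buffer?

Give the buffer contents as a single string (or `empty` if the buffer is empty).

After op 1 (move_left): buffer="xmfkx" (len 5), cursors c1@0 c2@2, authorship .....
After op 2 (insert('n')): buffer="nxmnfkx" (len 7), cursors c1@1 c2@4, authorship 1..2...
After op 3 (add_cursor(5)): buffer="nxmnfkx" (len 7), cursors c1@1 c2@4 c3@5, authorship 1..2...

Answer: nxmnfkx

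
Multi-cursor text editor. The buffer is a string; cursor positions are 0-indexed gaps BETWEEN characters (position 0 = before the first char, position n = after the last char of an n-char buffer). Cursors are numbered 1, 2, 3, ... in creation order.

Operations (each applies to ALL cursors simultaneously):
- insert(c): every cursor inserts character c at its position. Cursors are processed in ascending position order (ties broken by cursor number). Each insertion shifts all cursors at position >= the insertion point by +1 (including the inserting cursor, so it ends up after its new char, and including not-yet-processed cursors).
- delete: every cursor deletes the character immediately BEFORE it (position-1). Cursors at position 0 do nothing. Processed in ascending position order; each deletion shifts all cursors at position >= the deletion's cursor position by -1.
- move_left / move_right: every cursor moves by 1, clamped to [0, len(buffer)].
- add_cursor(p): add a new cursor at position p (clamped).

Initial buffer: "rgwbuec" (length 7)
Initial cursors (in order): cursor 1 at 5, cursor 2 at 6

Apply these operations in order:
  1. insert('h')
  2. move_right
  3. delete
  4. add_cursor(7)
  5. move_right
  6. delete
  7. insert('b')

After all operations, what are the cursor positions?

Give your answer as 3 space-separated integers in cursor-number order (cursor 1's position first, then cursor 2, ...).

Answer: 7 7 7

Derivation:
After op 1 (insert('h')): buffer="rgwbuhehc" (len 9), cursors c1@6 c2@8, authorship .....1.2.
After op 2 (move_right): buffer="rgwbuhehc" (len 9), cursors c1@7 c2@9, authorship .....1.2.
After op 3 (delete): buffer="rgwbuhh" (len 7), cursors c1@6 c2@7, authorship .....12
After op 4 (add_cursor(7)): buffer="rgwbuhh" (len 7), cursors c1@6 c2@7 c3@7, authorship .....12
After op 5 (move_right): buffer="rgwbuhh" (len 7), cursors c1@7 c2@7 c3@7, authorship .....12
After op 6 (delete): buffer="rgwb" (len 4), cursors c1@4 c2@4 c3@4, authorship ....
After op 7 (insert('b')): buffer="rgwbbbb" (len 7), cursors c1@7 c2@7 c3@7, authorship ....123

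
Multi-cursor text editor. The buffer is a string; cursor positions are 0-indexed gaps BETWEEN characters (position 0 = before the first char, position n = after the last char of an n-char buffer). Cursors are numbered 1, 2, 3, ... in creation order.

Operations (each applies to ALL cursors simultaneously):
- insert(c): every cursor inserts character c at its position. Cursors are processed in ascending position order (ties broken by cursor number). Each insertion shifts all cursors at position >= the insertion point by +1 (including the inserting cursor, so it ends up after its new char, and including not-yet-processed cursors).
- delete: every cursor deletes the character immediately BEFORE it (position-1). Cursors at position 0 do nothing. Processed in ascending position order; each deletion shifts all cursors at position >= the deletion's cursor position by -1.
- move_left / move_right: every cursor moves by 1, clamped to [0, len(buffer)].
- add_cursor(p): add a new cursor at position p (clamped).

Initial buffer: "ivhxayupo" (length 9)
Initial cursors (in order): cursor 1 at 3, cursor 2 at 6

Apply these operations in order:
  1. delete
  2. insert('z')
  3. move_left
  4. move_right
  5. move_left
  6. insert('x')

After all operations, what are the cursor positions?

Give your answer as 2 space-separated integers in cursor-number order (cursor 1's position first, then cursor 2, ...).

After op 1 (delete): buffer="ivxaupo" (len 7), cursors c1@2 c2@4, authorship .......
After op 2 (insert('z')): buffer="ivzxazupo" (len 9), cursors c1@3 c2@6, authorship ..1..2...
After op 3 (move_left): buffer="ivzxazupo" (len 9), cursors c1@2 c2@5, authorship ..1..2...
After op 4 (move_right): buffer="ivzxazupo" (len 9), cursors c1@3 c2@6, authorship ..1..2...
After op 5 (move_left): buffer="ivzxazupo" (len 9), cursors c1@2 c2@5, authorship ..1..2...
After op 6 (insert('x')): buffer="ivxzxaxzupo" (len 11), cursors c1@3 c2@7, authorship ..11..22...

Answer: 3 7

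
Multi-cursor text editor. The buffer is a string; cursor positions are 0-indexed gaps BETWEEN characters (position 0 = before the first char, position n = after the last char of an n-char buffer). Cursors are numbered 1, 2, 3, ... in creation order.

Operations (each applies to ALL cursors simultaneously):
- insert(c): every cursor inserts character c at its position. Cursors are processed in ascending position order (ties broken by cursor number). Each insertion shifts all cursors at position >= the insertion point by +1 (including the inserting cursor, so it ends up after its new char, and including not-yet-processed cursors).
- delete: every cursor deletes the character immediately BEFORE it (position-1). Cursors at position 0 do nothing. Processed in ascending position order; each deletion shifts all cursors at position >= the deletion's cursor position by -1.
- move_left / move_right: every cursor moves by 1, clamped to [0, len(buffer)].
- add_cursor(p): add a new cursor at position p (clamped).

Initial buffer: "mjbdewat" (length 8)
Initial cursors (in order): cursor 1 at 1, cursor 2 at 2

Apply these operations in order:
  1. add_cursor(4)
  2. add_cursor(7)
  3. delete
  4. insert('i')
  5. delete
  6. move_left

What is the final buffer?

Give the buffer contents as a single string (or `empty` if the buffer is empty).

After op 1 (add_cursor(4)): buffer="mjbdewat" (len 8), cursors c1@1 c2@2 c3@4, authorship ........
After op 2 (add_cursor(7)): buffer="mjbdewat" (len 8), cursors c1@1 c2@2 c3@4 c4@7, authorship ........
After op 3 (delete): buffer="bewt" (len 4), cursors c1@0 c2@0 c3@1 c4@3, authorship ....
After op 4 (insert('i')): buffer="iibiewit" (len 8), cursors c1@2 c2@2 c3@4 c4@7, authorship 12.3..4.
After op 5 (delete): buffer="bewt" (len 4), cursors c1@0 c2@0 c3@1 c4@3, authorship ....
After op 6 (move_left): buffer="bewt" (len 4), cursors c1@0 c2@0 c3@0 c4@2, authorship ....

Answer: bewt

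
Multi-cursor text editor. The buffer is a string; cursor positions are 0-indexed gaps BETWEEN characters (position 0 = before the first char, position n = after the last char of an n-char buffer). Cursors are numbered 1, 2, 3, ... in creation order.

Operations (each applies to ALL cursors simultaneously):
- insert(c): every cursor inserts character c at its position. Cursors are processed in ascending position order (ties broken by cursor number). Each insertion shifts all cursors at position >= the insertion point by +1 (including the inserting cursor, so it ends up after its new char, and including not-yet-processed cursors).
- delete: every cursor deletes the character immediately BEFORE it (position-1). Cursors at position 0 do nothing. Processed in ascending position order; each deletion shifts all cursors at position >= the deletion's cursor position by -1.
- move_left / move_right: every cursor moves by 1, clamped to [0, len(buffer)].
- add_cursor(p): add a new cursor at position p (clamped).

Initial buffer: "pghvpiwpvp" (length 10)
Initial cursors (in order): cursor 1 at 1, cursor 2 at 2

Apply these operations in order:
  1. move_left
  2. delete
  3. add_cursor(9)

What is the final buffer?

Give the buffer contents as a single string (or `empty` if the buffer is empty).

Answer: ghvpiwpvp

Derivation:
After op 1 (move_left): buffer="pghvpiwpvp" (len 10), cursors c1@0 c2@1, authorship ..........
After op 2 (delete): buffer="ghvpiwpvp" (len 9), cursors c1@0 c2@0, authorship .........
After op 3 (add_cursor(9)): buffer="ghvpiwpvp" (len 9), cursors c1@0 c2@0 c3@9, authorship .........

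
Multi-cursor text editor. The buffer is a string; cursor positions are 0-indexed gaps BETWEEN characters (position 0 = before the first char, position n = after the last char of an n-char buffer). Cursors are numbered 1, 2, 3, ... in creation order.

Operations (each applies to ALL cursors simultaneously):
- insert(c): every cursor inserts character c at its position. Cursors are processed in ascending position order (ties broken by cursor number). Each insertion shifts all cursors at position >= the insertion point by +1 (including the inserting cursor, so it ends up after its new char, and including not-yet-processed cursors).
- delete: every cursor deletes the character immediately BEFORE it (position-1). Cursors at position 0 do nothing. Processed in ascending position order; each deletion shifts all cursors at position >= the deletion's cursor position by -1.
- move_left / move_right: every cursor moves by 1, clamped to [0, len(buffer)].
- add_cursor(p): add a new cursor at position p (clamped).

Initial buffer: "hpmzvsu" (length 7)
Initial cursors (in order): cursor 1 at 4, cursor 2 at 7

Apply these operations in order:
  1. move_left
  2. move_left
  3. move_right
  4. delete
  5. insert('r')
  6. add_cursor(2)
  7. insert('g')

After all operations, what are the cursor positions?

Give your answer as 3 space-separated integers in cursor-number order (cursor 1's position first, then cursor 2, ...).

Answer: 5 9 3

Derivation:
After op 1 (move_left): buffer="hpmzvsu" (len 7), cursors c1@3 c2@6, authorship .......
After op 2 (move_left): buffer="hpmzvsu" (len 7), cursors c1@2 c2@5, authorship .......
After op 3 (move_right): buffer="hpmzvsu" (len 7), cursors c1@3 c2@6, authorship .......
After op 4 (delete): buffer="hpzvu" (len 5), cursors c1@2 c2@4, authorship .....
After op 5 (insert('r')): buffer="hprzvru" (len 7), cursors c1@3 c2@6, authorship ..1..2.
After op 6 (add_cursor(2)): buffer="hprzvru" (len 7), cursors c3@2 c1@3 c2@6, authorship ..1..2.
After op 7 (insert('g')): buffer="hpgrgzvrgu" (len 10), cursors c3@3 c1@5 c2@9, authorship ..311..22.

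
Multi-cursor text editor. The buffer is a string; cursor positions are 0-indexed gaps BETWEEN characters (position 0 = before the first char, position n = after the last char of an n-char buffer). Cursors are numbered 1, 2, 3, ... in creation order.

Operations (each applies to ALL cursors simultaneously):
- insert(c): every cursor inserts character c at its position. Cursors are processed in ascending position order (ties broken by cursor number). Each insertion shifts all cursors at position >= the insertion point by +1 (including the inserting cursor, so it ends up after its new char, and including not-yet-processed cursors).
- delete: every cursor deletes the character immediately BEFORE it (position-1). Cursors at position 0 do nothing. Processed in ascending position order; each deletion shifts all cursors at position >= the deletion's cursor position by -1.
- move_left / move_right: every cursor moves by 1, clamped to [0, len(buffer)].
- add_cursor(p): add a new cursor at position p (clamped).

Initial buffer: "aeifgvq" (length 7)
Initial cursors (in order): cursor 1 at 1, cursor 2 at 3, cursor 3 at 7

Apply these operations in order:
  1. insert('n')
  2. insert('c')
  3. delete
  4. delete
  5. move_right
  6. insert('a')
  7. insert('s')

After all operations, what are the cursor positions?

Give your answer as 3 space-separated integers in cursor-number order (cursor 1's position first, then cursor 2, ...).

Answer: 4 8 13

Derivation:
After op 1 (insert('n')): buffer="aneinfgvqn" (len 10), cursors c1@2 c2@5 c3@10, authorship .1..2....3
After op 2 (insert('c')): buffer="anceincfgvqnc" (len 13), cursors c1@3 c2@7 c3@13, authorship .11..22....33
After op 3 (delete): buffer="aneinfgvqn" (len 10), cursors c1@2 c2@5 c3@10, authorship .1..2....3
After op 4 (delete): buffer="aeifgvq" (len 7), cursors c1@1 c2@3 c3@7, authorship .......
After op 5 (move_right): buffer="aeifgvq" (len 7), cursors c1@2 c2@4 c3@7, authorship .......
After op 6 (insert('a')): buffer="aeaifagvqa" (len 10), cursors c1@3 c2@6 c3@10, authorship ..1..2...3
After op 7 (insert('s')): buffer="aeasifasgvqas" (len 13), cursors c1@4 c2@8 c3@13, authorship ..11..22...33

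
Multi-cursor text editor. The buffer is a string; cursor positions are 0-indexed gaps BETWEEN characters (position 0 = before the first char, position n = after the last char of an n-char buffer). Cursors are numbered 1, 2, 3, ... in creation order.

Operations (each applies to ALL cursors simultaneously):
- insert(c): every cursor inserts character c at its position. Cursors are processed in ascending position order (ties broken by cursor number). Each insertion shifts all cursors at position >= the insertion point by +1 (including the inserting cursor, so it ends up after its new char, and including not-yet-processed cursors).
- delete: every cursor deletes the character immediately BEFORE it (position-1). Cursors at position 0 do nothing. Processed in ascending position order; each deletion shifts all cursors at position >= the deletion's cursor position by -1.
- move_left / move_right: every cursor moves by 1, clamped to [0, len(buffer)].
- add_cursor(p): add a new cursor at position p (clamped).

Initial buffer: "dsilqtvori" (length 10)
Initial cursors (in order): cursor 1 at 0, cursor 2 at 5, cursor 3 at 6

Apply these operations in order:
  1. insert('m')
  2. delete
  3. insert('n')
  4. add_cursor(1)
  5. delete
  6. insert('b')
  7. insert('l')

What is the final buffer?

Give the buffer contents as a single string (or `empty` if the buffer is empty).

Answer: bblldsilqbltblvori

Derivation:
After op 1 (insert('m')): buffer="mdsilqmtmvori" (len 13), cursors c1@1 c2@7 c3@9, authorship 1.....2.3....
After op 2 (delete): buffer="dsilqtvori" (len 10), cursors c1@0 c2@5 c3@6, authorship ..........
After op 3 (insert('n')): buffer="ndsilqntnvori" (len 13), cursors c1@1 c2@7 c3@9, authorship 1.....2.3....
After op 4 (add_cursor(1)): buffer="ndsilqntnvori" (len 13), cursors c1@1 c4@1 c2@7 c3@9, authorship 1.....2.3....
After op 5 (delete): buffer="dsilqtvori" (len 10), cursors c1@0 c4@0 c2@5 c3@6, authorship ..........
After op 6 (insert('b')): buffer="bbdsilqbtbvori" (len 14), cursors c1@2 c4@2 c2@8 c3@10, authorship 14.....2.3....
After op 7 (insert('l')): buffer="bblldsilqbltblvori" (len 18), cursors c1@4 c4@4 c2@11 c3@14, authorship 1414.....22.33....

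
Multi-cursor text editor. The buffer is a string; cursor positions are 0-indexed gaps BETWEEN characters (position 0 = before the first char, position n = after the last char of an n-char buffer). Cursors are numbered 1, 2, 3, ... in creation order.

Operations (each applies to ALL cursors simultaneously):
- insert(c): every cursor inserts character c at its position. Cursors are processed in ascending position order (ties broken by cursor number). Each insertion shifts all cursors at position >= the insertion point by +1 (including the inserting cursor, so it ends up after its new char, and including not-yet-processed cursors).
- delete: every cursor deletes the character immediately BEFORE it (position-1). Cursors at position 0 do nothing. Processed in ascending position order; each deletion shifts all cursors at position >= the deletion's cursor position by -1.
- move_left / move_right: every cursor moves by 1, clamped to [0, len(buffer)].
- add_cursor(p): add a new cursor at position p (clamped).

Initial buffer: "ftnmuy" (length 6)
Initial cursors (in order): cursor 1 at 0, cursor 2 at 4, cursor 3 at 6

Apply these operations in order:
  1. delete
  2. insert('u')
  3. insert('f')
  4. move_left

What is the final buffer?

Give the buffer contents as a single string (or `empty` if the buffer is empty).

Answer: ufftnufuuf

Derivation:
After op 1 (delete): buffer="ftnu" (len 4), cursors c1@0 c2@3 c3@4, authorship ....
After op 2 (insert('u')): buffer="uftnuuu" (len 7), cursors c1@1 c2@5 c3@7, authorship 1...2.3
After op 3 (insert('f')): buffer="ufftnufuuf" (len 10), cursors c1@2 c2@7 c3@10, authorship 11...22.33
After op 4 (move_left): buffer="ufftnufuuf" (len 10), cursors c1@1 c2@6 c3@9, authorship 11...22.33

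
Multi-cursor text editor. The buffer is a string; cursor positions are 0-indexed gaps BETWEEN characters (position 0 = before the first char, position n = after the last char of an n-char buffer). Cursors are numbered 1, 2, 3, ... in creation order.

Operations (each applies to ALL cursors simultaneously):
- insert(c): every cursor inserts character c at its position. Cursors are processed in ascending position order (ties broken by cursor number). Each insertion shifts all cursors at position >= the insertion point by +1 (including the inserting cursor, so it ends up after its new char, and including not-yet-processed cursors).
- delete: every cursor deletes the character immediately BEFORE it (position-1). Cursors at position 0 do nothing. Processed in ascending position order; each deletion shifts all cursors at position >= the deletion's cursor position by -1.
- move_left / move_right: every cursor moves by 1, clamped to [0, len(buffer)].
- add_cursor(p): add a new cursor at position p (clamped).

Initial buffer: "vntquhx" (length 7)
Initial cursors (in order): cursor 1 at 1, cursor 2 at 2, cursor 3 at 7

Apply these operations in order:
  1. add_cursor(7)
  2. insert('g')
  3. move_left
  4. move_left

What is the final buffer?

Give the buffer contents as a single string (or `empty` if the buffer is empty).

After op 1 (add_cursor(7)): buffer="vntquhx" (len 7), cursors c1@1 c2@2 c3@7 c4@7, authorship .......
After op 2 (insert('g')): buffer="vgngtquhxgg" (len 11), cursors c1@2 c2@4 c3@11 c4@11, authorship .1.2.....34
After op 3 (move_left): buffer="vgngtquhxgg" (len 11), cursors c1@1 c2@3 c3@10 c4@10, authorship .1.2.....34
After op 4 (move_left): buffer="vgngtquhxgg" (len 11), cursors c1@0 c2@2 c3@9 c4@9, authorship .1.2.....34

Answer: vgngtquhxgg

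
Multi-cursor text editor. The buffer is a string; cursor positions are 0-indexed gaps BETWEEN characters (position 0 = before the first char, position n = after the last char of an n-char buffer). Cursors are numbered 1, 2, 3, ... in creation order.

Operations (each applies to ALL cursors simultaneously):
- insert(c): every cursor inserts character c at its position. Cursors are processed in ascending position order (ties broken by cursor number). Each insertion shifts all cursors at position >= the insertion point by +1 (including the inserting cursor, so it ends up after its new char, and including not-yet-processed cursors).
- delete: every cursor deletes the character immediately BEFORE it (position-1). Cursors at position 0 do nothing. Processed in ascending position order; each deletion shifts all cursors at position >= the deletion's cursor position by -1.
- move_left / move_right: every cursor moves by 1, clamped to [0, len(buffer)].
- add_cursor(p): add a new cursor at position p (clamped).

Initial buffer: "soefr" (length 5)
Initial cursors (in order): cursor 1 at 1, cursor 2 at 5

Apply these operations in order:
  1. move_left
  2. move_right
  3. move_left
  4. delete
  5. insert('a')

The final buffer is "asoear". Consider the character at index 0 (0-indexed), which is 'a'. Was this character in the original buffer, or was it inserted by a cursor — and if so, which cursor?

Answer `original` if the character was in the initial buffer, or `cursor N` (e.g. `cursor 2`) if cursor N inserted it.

After op 1 (move_left): buffer="soefr" (len 5), cursors c1@0 c2@4, authorship .....
After op 2 (move_right): buffer="soefr" (len 5), cursors c1@1 c2@5, authorship .....
After op 3 (move_left): buffer="soefr" (len 5), cursors c1@0 c2@4, authorship .....
After op 4 (delete): buffer="soer" (len 4), cursors c1@0 c2@3, authorship ....
After op 5 (insert('a')): buffer="asoear" (len 6), cursors c1@1 c2@5, authorship 1...2.
Authorship (.=original, N=cursor N): 1 . . . 2 .
Index 0: author = 1

Answer: cursor 1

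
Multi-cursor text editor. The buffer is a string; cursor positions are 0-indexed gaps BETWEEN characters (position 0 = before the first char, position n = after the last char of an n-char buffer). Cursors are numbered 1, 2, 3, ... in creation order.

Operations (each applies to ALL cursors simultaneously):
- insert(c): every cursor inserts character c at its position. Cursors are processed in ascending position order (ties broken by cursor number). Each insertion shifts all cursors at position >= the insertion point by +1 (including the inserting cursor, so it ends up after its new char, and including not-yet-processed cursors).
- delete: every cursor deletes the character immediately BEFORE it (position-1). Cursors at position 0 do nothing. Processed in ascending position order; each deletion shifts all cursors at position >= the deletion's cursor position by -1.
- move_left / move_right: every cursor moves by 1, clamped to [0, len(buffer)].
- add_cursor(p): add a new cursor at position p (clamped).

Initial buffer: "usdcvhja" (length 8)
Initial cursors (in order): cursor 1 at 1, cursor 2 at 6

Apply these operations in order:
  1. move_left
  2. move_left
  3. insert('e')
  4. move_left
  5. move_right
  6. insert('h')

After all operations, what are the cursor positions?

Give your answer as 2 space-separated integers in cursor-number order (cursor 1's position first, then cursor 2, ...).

Answer: 2 8

Derivation:
After op 1 (move_left): buffer="usdcvhja" (len 8), cursors c1@0 c2@5, authorship ........
After op 2 (move_left): buffer="usdcvhja" (len 8), cursors c1@0 c2@4, authorship ........
After op 3 (insert('e')): buffer="eusdcevhja" (len 10), cursors c1@1 c2@6, authorship 1....2....
After op 4 (move_left): buffer="eusdcevhja" (len 10), cursors c1@0 c2@5, authorship 1....2....
After op 5 (move_right): buffer="eusdcevhja" (len 10), cursors c1@1 c2@6, authorship 1....2....
After op 6 (insert('h')): buffer="ehusdcehvhja" (len 12), cursors c1@2 c2@8, authorship 11....22....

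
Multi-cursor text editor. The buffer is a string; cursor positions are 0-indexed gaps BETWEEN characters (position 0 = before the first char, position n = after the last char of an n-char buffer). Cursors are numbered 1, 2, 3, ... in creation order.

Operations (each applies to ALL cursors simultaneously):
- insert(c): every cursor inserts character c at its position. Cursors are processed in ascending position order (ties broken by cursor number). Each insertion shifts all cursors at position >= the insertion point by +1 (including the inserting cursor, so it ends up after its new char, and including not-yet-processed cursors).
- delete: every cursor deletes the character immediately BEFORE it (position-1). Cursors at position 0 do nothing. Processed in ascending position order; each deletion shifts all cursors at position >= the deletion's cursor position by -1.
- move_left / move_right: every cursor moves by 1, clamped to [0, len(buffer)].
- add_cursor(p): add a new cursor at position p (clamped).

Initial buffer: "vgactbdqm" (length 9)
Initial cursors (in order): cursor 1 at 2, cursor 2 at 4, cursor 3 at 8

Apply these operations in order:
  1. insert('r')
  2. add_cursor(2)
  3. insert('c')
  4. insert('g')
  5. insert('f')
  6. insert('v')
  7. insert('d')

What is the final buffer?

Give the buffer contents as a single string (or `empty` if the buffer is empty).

Answer: vgcgfvdrcgfvdacrcgfvdtbdqrcgfvdm

Derivation:
After op 1 (insert('r')): buffer="vgracrtbdqrm" (len 12), cursors c1@3 c2@6 c3@11, authorship ..1..2....3.
After op 2 (add_cursor(2)): buffer="vgracrtbdqrm" (len 12), cursors c4@2 c1@3 c2@6 c3@11, authorship ..1..2....3.
After op 3 (insert('c')): buffer="vgcrcacrctbdqrcm" (len 16), cursors c4@3 c1@5 c2@9 c3@15, authorship ..411..22....33.
After op 4 (insert('g')): buffer="vgcgrcgacrcgtbdqrcgm" (len 20), cursors c4@4 c1@7 c2@12 c3@19, authorship ..44111..222....333.
After op 5 (insert('f')): buffer="vgcgfrcgfacrcgftbdqrcgfm" (len 24), cursors c4@5 c1@9 c2@15 c3@23, authorship ..4441111..2222....3333.
After op 6 (insert('v')): buffer="vgcgfvrcgfvacrcgfvtbdqrcgfvm" (len 28), cursors c4@6 c1@11 c2@18 c3@27, authorship ..444411111..22222....33333.
After op 7 (insert('d')): buffer="vgcgfvdrcgfvdacrcgfvdtbdqrcgfvdm" (len 32), cursors c4@7 c1@13 c2@21 c3@31, authorship ..44444111111..222222....333333.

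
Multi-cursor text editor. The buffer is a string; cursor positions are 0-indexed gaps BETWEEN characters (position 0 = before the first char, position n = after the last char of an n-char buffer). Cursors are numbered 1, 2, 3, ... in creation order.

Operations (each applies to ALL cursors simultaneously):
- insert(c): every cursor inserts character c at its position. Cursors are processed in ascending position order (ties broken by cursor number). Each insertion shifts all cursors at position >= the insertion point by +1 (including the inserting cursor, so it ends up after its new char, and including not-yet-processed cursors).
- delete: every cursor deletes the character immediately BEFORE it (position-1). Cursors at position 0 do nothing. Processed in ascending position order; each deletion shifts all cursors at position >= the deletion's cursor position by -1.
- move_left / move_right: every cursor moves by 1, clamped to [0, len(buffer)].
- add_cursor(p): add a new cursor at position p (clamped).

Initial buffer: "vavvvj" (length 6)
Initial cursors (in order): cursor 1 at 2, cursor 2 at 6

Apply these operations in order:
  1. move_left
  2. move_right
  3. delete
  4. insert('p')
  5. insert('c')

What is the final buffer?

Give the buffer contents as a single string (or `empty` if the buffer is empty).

Answer: vpcvvvpc

Derivation:
After op 1 (move_left): buffer="vavvvj" (len 6), cursors c1@1 c2@5, authorship ......
After op 2 (move_right): buffer="vavvvj" (len 6), cursors c1@2 c2@6, authorship ......
After op 3 (delete): buffer="vvvv" (len 4), cursors c1@1 c2@4, authorship ....
After op 4 (insert('p')): buffer="vpvvvp" (len 6), cursors c1@2 c2@6, authorship .1...2
After op 5 (insert('c')): buffer="vpcvvvpc" (len 8), cursors c1@3 c2@8, authorship .11...22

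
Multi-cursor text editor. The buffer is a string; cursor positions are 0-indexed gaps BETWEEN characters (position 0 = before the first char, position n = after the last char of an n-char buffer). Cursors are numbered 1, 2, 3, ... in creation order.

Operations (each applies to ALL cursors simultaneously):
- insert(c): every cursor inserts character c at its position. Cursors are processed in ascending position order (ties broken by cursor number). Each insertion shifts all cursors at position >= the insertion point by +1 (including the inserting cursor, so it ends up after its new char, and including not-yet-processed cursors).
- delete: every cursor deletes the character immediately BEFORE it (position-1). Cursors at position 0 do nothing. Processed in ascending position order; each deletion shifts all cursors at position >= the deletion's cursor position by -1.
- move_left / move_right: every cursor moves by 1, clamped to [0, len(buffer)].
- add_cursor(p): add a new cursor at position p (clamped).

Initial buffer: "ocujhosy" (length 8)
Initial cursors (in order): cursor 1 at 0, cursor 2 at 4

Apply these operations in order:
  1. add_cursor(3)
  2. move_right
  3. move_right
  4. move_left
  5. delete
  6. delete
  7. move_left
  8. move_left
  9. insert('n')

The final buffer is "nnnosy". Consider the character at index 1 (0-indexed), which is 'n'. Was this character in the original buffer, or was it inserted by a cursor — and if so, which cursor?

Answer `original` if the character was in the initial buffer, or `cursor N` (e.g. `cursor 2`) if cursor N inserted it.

Answer: cursor 2

Derivation:
After op 1 (add_cursor(3)): buffer="ocujhosy" (len 8), cursors c1@0 c3@3 c2@4, authorship ........
After op 2 (move_right): buffer="ocujhosy" (len 8), cursors c1@1 c3@4 c2@5, authorship ........
After op 3 (move_right): buffer="ocujhosy" (len 8), cursors c1@2 c3@5 c2@6, authorship ........
After op 4 (move_left): buffer="ocujhosy" (len 8), cursors c1@1 c3@4 c2@5, authorship ........
After op 5 (delete): buffer="cuosy" (len 5), cursors c1@0 c2@2 c3@2, authorship .....
After op 6 (delete): buffer="osy" (len 3), cursors c1@0 c2@0 c3@0, authorship ...
After op 7 (move_left): buffer="osy" (len 3), cursors c1@0 c2@0 c3@0, authorship ...
After op 8 (move_left): buffer="osy" (len 3), cursors c1@0 c2@0 c3@0, authorship ...
After op 9 (insert('n')): buffer="nnnosy" (len 6), cursors c1@3 c2@3 c3@3, authorship 123...
Authorship (.=original, N=cursor N): 1 2 3 . . .
Index 1: author = 2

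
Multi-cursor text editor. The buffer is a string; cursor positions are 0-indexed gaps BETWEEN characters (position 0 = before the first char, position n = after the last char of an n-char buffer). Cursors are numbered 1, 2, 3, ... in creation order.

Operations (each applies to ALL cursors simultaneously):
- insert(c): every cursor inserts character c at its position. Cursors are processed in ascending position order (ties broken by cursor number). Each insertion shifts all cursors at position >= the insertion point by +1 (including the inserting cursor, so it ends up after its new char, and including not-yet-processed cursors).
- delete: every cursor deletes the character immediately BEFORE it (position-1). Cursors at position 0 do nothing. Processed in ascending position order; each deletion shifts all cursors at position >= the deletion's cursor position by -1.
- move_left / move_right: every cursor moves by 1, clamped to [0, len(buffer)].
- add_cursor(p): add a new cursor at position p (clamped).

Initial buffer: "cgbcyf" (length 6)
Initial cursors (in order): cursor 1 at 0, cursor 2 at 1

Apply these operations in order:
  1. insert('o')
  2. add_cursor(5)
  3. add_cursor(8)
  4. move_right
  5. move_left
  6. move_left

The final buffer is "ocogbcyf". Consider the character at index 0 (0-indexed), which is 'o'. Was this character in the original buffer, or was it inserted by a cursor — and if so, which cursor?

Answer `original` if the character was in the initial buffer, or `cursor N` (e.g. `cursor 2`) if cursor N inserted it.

After op 1 (insert('o')): buffer="ocogbcyf" (len 8), cursors c1@1 c2@3, authorship 1.2.....
After op 2 (add_cursor(5)): buffer="ocogbcyf" (len 8), cursors c1@1 c2@3 c3@5, authorship 1.2.....
After op 3 (add_cursor(8)): buffer="ocogbcyf" (len 8), cursors c1@1 c2@3 c3@5 c4@8, authorship 1.2.....
After op 4 (move_right): buffer="ocogbcyf" (len 8), cursors c1@2 c2@4 c3@6 c4@8, authorship 1.2.....
After op 5 (move_left): buffer="ocogbcyf" (len 8), cursors c1@1 c2@3 c3@5 c4@7, authorship 1.2.....
After op 6 (move_left): buffer="ocogbcyf" (len 8), cursors c1@0 c2@2 c3@4 c4@6, authorship 1.2.....
Authorship (.=original, N=cursor N): 1 . 2 . . . . .
Index 0: author = 1

Answer: cursor 1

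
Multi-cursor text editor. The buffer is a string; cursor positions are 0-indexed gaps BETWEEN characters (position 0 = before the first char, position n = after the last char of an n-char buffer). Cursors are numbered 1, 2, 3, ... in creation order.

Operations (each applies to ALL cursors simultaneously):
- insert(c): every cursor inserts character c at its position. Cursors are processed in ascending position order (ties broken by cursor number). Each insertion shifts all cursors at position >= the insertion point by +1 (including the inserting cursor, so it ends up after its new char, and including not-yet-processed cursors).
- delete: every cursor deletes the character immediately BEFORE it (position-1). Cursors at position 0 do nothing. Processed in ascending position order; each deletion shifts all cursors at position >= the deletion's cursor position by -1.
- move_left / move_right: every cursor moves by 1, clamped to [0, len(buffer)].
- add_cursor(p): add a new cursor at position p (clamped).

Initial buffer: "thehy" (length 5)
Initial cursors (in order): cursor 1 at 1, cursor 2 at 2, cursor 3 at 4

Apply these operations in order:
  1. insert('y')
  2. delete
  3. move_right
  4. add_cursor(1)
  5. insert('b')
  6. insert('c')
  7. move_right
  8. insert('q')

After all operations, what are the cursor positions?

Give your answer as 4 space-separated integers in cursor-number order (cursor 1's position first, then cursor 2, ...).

Answer: 9 13 17 5

Derivation:
After op 1 (insert('y')): buffer="tyhyehyy" (len 8), cursors c1@2 c2@4 c3@7, authorship .1.2..3.
After op 2 (delete): buffer="thehy" (len 5), cursors c1@1 c2@2 c3@4, authorship .....
After op 3 (move_right): buffer="thehy" (len 5), cursors c1@2 c2@3 c3@5, authorship .....
After op 4 (add_cursor(1)): buffer="thehy" (len 5), cursors c4@1 c1@2 c2@3 c3@5, authorship .....
After op 5 (insert('b')): buffer="tbhbebhyb" (len 9), cursors c4@2 c1@4 c2@6 c3@9, authorship .4.1.2..3
After op 6 (insert('c')): buffer="tbchbcebchybc" (len 13), cursors c4@3 c1@6 c2@9 c3@13, authorship .44.11.22..33
After op 7 (move_right): buffer="tbchbcebchybc" (len 13), cursors c4@4 c1@7 c2@10 c3@13, authorship .44.11.22..33
After op 8 (insert('q')): buffer="tbchqbceqbchqybcq" (len 17), cursors c4@5 c1@9 c2@13 c3@17, authorship .44.411.122.2.333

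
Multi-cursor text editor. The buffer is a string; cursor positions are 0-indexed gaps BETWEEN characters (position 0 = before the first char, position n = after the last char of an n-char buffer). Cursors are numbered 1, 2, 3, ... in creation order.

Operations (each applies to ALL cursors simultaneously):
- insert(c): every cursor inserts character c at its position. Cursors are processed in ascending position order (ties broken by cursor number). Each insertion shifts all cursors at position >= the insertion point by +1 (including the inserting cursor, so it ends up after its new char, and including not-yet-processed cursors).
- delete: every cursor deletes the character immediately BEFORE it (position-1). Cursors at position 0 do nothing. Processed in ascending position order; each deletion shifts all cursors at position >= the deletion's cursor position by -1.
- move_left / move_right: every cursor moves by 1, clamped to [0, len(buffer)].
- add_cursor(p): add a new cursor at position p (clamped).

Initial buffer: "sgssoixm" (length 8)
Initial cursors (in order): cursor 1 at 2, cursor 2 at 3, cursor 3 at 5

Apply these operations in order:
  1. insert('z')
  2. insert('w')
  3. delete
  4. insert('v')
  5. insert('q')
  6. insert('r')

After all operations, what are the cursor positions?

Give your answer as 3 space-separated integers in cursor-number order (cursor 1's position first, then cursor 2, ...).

Answer: 6 11 17

Derivation:
After op 1 (insert('z')): buffer="sgzszsozixm" (len 11), cursors c1@3 c2@5 c3@8, authorship ..1.2..3...
After op 2 (insert('w')): buffer="sgzwszwsozwixm" (len 14), cursors c1@4 c2@7 c3@11, authorship ..11.22..33...
After op 3 (delete): buffer="sgzszsozixm" (len 11), cursors c1@3 c2@5 c3@8, authorship ..1.2..3...
After op 4 (insert('v')): buffer="sgzvszvsozvixm" (len 14), cursors c1@4 c2@7 c3@11, authorship ..11.22..33...
After op 5 (insert('q')): buffer="sgzvqszvqsozvqixm" (len 17), cursors c1@5 c2@9 c3@14, authorship ..111.222..333...
After op 6 (insert('r')): buffer="sgzvqrszvqrsozvqrixm" (len 20), cursors c1@6 c2@11 c3@17, authorship ..1111.2222..3333...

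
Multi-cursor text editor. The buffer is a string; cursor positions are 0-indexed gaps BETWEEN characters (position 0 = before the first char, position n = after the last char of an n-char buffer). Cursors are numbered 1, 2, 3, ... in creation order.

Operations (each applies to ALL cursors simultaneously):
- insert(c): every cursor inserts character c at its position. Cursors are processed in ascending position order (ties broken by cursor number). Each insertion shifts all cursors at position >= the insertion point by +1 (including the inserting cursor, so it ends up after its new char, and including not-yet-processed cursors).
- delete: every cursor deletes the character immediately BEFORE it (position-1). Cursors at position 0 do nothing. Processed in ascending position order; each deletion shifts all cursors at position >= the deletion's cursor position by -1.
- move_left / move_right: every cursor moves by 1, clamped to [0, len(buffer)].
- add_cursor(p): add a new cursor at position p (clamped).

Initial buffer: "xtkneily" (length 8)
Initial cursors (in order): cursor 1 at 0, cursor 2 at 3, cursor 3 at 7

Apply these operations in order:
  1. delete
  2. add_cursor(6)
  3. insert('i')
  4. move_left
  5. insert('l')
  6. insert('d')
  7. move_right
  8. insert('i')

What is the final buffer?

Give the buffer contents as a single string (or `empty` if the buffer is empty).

Answer: ldiixtldiineildiiyldii

Derivation:
After op 1 (delete): buffer="xtneiy" (len 6), cursors c1@0 c2@2 c3@5, authorship ......
After op 2 (add_cursor(6)): buffer="xtneiy" (len 6), cursors c1@0 c2@2 c3@5 c4@6, authorship ......
After op 3 (insert('i')): buffer="ixtineiiyi" (len 10), cursors c1@1 c2@4 c3@8 c4@10, authorship 1..2...3.4
After op 4 (move_left): buffer="ixtineiiyi" (len 10), cursors c1@0 c2@3 c3@7 c4@9, authorship 1..2...3.4
After op 5 (insert('l')): buffer="lixtlineiliyli" (len 14), cursors c1@1 c2@5 c3@10 c4@13, authorship 11..22...33.44
After op 6 (insert('d')): buffer="ldixtldineildiyldi" (len 18), cursors c1@2 c2@7 c3@13 c4@17, authorship 111..222...333.444
After op 7 (move_right): buffer="ldixtldineildiyldi" (len 18), cursors c1@3 c2@8 c3@14 c4@18, authorship 111..222...333.444
After op 8 (insert('i')): buffer="ldiixtldiineildiiyldii" (len 22), cursors c1@4 c2@10 c3@17 c4@22, authorship 1111..2222...3333.4444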